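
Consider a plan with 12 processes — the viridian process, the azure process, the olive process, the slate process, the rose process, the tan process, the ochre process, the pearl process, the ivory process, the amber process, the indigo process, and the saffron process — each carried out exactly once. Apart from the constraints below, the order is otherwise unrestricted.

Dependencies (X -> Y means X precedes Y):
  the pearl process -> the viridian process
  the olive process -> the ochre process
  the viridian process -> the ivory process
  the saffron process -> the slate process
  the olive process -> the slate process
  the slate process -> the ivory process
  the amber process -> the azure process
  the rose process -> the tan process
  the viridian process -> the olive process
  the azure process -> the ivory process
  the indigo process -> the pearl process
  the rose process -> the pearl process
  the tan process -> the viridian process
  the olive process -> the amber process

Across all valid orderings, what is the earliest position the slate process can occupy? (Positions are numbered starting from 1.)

The processes that are forced before the slate process, directly or transitively, are the viridian process, the olive process, the rose process, the tan process, the pearl process, the indigo process, the saffron process. That's 7 processes.
With 7 mandatory predecessors, the earliest the slate process can sit is position 7+1 = 8, and placing just those 7 first achieves it.

8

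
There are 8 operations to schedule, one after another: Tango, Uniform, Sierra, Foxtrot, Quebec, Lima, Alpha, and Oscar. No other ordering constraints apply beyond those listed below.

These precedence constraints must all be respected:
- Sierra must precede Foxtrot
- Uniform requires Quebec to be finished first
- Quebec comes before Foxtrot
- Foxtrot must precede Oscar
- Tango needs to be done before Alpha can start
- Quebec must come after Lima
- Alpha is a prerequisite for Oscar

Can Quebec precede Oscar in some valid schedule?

Quebec is actually forced before Oscar by the constraints, so certainly some valid ordering has Quebec first.

Yes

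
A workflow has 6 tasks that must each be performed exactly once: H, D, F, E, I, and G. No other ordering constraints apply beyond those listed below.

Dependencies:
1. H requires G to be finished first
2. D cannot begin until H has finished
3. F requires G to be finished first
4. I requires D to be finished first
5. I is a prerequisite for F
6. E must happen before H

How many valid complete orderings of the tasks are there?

2 tasks have no prerequisites (E, G), so any of them could come first.
Enumerating by repeatedly choosing an available task (one whose prerequisites are all placed) gives 2 distinct complete orderings.

2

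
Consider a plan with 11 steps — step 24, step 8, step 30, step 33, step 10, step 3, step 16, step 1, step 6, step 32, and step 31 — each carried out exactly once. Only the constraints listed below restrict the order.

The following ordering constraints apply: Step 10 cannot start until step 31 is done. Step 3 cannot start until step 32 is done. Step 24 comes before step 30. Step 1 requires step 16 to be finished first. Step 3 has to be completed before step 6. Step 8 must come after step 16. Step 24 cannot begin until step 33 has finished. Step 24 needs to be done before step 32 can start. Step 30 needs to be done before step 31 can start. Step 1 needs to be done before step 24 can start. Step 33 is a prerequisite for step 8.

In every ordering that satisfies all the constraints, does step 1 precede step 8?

No

No chain of constraints connects step 1 to step 8 in either direction.
There exist valid orderings with step 8 before step 1, so step 1 is not required to come first.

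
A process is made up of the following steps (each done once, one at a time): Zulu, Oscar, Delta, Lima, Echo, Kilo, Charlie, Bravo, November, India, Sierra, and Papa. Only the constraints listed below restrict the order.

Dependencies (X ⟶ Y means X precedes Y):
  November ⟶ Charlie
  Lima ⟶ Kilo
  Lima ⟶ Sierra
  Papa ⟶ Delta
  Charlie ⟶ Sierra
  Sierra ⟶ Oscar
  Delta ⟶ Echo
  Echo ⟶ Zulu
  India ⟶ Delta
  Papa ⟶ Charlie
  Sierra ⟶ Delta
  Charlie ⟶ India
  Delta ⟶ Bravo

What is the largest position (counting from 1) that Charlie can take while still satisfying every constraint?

Every step that must follow Charlie has to come after it. Tracing all chains starting from Charlie, those steps are: Zulu, Oscar, Delta, Echo, Bravo, India, Sierra — 7 in total.
So at least 7 steps follow Charlie, putting Charlie no later than position 5. That position is achievable by scheduling everything else first.

5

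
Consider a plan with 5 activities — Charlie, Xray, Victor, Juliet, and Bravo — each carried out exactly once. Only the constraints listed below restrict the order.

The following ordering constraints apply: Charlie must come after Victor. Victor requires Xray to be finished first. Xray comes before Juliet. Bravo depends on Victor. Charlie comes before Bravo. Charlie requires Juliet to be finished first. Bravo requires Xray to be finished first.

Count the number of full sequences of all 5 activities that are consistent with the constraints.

Only Xray has no prerequisites, so it must go first.
Enumerating by repeatedly choosing an available activity (one whose prerequisites are all placed) gives 2 distinct complete orderings.

2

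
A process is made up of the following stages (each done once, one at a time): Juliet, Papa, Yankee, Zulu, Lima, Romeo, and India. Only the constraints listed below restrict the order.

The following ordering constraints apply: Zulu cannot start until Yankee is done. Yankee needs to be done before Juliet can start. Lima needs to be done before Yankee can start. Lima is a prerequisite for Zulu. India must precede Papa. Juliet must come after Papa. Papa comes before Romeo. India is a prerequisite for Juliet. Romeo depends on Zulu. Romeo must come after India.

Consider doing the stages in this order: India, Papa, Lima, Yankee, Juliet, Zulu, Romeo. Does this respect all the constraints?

Going through the constraints one by one, each required predecessor appears earlier in the sequence than its dependent — e.g. India (position 1) is before Romeo (position 7), as required.

Yes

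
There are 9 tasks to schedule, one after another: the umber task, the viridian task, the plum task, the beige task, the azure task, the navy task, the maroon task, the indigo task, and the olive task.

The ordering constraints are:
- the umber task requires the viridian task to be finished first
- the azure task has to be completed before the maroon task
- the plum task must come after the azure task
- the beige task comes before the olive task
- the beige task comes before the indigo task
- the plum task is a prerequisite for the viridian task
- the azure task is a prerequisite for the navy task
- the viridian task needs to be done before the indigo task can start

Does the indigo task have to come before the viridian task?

No

In fact the dependencies run the other way: the viridian task → the indigo task.
So the indigo task never precedes the viridian task.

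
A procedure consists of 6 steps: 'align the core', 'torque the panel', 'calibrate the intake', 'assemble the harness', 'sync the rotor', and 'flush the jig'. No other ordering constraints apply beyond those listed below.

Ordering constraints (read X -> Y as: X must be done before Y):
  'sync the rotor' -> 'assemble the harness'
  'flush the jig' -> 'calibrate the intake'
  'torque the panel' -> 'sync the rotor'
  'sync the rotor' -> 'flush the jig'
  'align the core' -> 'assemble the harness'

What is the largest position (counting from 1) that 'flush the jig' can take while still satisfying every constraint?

Following the constraints forward from 'flush the jig', its only required successor is 'calibrate the intake'.
With 1 mandatory successor out of 6 steps total, the latest slot for 'flush the jig' is 6−1 = 5, and it's reachable by doing all non-successors before 'flush the jig'.

5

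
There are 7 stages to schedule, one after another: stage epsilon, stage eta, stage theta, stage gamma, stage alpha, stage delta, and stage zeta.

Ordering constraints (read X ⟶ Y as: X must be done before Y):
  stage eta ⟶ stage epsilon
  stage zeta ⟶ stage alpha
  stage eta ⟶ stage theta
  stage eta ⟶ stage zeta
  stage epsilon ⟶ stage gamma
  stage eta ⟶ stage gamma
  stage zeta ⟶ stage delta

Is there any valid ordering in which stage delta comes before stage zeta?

The constraints give a chain stage zeta → stage delta, which forces stage zeta before stage delta.
So no valid ordering can have stage delta before stage zeta.

No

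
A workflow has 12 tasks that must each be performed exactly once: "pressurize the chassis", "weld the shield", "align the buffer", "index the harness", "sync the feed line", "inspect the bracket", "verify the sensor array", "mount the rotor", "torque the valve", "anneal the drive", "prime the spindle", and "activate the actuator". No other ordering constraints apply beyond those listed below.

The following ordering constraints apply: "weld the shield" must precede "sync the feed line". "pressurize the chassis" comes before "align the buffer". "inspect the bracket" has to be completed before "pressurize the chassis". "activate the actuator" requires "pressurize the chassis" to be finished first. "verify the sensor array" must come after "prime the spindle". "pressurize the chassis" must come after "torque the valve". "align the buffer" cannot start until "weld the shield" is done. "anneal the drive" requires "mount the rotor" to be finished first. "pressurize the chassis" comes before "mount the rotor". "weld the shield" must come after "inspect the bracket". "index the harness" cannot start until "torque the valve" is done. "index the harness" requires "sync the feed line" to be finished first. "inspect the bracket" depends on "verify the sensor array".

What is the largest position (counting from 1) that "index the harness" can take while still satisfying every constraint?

Nothing depends on "index the harness", so it can be the final task, position 12.

12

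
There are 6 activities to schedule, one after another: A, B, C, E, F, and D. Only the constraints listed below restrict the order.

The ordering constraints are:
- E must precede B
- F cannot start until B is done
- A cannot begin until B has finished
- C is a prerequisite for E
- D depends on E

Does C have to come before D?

Tracing the constraints gives a chain: C → E → D.
So C must precede D in any valid ordering.

Yes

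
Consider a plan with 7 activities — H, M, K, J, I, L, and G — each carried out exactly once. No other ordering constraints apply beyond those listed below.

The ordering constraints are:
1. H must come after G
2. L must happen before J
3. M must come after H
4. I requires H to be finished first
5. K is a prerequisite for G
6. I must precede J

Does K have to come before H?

Following the dependencies: K → G → H.
That forces K before H in every valid schedule.

Yes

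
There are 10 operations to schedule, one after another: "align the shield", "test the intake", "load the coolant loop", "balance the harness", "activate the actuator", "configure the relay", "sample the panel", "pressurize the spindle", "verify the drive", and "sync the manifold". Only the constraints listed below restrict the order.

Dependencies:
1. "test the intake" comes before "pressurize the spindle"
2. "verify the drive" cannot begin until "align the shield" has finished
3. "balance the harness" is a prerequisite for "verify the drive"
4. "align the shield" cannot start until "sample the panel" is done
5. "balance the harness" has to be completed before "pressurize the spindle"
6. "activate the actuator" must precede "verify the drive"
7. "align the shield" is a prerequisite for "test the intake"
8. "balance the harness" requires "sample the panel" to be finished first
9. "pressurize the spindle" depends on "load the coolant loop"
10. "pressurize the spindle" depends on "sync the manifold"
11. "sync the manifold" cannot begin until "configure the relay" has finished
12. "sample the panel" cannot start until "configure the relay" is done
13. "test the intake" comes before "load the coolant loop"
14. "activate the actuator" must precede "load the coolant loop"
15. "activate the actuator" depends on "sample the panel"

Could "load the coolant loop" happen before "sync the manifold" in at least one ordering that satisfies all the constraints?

No chain of constraints runs from "sync the manifold" to "load the coolant loop", so "sync the manifold" is not required to come first.
So a valid ordering placing "load the coolant loop" earlier than "sync the manifold" exists.

Yes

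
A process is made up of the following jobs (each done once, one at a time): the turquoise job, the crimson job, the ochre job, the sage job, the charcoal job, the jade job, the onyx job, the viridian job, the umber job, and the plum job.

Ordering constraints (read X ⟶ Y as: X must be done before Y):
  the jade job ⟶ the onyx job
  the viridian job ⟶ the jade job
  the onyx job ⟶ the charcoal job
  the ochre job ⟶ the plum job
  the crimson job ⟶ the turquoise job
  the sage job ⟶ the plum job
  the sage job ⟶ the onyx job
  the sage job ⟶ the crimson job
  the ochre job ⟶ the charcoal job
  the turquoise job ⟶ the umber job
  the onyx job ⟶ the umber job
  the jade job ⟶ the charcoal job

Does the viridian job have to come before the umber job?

Following the dependencies: the viridian job → the jade job → the onyx job → the umber job.
Hence the viridian job necessarily comes before the umber job.

Yes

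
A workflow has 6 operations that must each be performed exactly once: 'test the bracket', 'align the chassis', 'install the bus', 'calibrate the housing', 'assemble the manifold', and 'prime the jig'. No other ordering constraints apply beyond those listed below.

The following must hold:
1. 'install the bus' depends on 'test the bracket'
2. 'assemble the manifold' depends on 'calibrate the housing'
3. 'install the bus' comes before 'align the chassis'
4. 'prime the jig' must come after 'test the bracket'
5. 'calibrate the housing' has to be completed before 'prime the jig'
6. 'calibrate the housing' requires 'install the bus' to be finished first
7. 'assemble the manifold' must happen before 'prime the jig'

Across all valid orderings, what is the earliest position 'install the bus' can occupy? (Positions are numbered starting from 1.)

The only operation forced before 'install the bus' (directly or transitively) is 'test the bracket'.
So at minimum 1 operation comes before 'install the bus', putting 'install the bus' no earlier than position 2. That position is achievable by scheduling exactly that predecessor first.

2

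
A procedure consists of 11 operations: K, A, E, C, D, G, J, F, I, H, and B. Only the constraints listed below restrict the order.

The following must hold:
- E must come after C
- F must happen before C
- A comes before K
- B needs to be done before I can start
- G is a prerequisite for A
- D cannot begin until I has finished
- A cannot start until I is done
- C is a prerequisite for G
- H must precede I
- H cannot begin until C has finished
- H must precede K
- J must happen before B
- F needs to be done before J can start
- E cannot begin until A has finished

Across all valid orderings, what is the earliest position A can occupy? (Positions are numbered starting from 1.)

8

Every operation that must precede A has to come before it. Tracing all chains that end at A, those operations are: C, G, J, F, I, H, B — 7 in total.
So at minimum 7 operations come before A, putting A no earlier than position 8. That position is achievable by scheduling exactly those predecessors first.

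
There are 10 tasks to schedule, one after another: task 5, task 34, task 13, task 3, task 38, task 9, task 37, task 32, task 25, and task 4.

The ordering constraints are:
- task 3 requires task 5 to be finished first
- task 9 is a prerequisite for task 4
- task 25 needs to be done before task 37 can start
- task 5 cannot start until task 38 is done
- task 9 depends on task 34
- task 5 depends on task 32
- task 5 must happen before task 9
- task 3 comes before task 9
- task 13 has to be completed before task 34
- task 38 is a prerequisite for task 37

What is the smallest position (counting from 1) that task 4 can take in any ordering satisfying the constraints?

The tasks that are forced before task 4, directly or transitively, are task 5, task 34, task 13, task 3, task 38, task 9, task 32. That's 7 tasks.
With 7 mandatory predecessors, the earliest task 4 can sit is position 7+1 = 8, and placing just those 7 first achieves it.

8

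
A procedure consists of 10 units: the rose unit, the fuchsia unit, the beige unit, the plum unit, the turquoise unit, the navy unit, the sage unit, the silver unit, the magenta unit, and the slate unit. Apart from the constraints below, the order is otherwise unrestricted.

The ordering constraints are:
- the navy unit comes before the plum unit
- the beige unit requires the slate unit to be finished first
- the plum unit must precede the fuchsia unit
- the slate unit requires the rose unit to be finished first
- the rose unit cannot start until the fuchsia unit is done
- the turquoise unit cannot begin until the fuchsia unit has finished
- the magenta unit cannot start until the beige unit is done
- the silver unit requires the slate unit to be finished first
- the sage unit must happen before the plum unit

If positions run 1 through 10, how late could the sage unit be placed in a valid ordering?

2

The units that are forced after the sage unit, directly or by a chain of constraints, are the rose unit, the fuchsia unit, the beige unit, the plum unit, the turquoise unit, the silver unit, the magenta unit, the slate unit. That's 8 units.
With 8 mandatory successors out of 10 units total, the latest slot for the sage unit is 10−8 = 2, and it's reachable by doing all non-successors before the sage unit.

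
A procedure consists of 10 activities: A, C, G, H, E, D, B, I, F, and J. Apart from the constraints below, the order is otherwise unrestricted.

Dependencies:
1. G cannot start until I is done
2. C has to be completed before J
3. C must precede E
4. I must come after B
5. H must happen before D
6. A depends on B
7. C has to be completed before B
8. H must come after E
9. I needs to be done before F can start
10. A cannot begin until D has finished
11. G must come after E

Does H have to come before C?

No

There is a chain C → E → H, which puts C before H.
So H does not have to come before C — it cannot.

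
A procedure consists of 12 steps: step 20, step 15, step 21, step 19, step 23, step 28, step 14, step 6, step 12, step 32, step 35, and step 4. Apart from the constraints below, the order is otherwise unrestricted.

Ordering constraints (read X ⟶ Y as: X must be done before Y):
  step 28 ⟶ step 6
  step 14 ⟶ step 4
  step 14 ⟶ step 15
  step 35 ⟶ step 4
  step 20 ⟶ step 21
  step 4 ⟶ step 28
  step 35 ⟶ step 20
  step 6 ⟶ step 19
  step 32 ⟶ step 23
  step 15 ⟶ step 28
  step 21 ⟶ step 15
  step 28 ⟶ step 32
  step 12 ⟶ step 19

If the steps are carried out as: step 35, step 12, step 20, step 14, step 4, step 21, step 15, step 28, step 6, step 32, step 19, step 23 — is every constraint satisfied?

Yes

Going through the constraints one by one, each required predecessor appears earlier in the sequence than its dependent — e.g. step 12 (position 2) is before step 19 (position 11), as required.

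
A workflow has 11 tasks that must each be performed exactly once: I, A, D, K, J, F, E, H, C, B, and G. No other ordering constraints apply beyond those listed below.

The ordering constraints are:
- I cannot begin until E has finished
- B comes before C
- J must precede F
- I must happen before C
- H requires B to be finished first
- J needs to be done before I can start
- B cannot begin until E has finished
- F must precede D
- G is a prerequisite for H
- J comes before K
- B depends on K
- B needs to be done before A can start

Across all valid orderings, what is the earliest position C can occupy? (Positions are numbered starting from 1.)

The tasks that are forced before C, directly or transitively, are I, K, J, E, B. That's 5 tasks.
With 5 mandatory predecessors, the earliest C can sit is position 5+1 = 6, and placing just those 5 first achieves it.

6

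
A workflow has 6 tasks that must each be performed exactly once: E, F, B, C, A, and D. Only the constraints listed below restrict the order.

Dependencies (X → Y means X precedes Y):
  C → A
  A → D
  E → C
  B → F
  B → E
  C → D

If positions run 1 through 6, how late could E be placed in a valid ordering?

The tasks that are forced after E, directly or by a chain of constraints, are C, A, D. That's 3 tasks.
With 3 mandatory successors out of 6 tasks total, the latest slot for E is 6−3 = 3, and it's reachable by doing all non-successors before E.

3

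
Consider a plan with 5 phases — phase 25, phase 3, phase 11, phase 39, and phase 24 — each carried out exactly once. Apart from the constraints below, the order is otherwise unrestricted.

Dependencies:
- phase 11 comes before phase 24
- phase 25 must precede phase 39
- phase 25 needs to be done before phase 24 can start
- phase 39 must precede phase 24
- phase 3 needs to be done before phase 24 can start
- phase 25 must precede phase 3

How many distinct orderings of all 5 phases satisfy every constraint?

The phases with no prerequisites are phase 25, phase 11; any of them can be placed first.
Systematically extending each partial ordering one phase at a time and counting, there are 8 complete orderings.

8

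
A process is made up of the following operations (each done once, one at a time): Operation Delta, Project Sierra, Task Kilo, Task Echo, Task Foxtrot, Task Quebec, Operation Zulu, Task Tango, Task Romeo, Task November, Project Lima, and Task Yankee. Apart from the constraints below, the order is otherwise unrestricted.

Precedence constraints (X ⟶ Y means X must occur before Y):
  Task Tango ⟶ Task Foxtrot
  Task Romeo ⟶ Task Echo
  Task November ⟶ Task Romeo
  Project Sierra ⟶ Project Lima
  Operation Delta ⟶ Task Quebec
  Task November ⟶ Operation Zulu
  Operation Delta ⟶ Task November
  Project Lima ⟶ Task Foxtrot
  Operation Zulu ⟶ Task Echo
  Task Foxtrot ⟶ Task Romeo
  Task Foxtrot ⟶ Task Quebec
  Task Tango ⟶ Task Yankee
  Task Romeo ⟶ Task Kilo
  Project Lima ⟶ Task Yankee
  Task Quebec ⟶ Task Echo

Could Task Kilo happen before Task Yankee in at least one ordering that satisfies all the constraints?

Yes

The constraints leave Task Kilo and Task Yankee unordered relative to each other; nothing requires Task Yankee earlier.
So a valid ordering placing Task Kilo earlier than Task Yankee exists.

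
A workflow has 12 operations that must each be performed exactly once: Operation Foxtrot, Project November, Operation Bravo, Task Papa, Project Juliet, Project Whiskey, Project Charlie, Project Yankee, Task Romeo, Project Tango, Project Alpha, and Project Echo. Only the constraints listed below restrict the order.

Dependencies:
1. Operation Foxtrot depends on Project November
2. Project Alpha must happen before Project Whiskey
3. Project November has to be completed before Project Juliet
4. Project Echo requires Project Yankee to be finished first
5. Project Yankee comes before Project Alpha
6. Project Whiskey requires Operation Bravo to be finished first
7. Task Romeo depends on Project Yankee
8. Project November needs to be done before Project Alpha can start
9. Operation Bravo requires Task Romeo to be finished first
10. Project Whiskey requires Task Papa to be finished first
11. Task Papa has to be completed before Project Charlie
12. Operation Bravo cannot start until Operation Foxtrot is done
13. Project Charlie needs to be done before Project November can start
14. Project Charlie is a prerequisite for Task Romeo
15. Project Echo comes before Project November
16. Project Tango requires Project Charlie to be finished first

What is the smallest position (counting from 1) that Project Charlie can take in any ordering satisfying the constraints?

The only operation forced before Project Charlie (directly or transitively) is Task Papa.
With 1 mandatory predecessor, the earliest Project Charlie can sit is position 1+1 = 2, and placing just that one first achieves it.

2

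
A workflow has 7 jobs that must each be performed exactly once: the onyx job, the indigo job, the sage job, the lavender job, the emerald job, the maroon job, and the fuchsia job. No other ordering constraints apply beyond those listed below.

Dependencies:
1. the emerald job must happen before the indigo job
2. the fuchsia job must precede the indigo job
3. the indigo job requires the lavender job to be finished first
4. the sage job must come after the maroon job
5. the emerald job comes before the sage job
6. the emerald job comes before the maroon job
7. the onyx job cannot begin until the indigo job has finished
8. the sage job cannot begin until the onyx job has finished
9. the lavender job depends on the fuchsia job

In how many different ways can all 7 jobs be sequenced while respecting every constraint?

The jobs with no prerequisites are the emerald job, the fuchsia job; any of them can be placed first.
Systematically extending each partial ordering one job at a time and counting, there are 12 complete orderings.

12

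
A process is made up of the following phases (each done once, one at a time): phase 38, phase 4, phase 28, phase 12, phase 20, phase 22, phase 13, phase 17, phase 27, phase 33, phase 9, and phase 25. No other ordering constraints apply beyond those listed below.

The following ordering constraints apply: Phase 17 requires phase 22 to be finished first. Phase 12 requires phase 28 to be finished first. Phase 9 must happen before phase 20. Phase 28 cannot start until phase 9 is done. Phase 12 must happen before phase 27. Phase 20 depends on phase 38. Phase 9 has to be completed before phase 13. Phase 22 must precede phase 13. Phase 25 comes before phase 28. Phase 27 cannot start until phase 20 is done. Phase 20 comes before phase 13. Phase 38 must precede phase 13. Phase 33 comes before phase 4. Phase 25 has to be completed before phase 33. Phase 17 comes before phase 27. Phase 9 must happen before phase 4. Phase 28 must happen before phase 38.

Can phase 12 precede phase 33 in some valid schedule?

Nothing in the constraints forces phase 33 before phase 12 — there is no chain from phase 33 to phase 12.
That means at least one valid schedule has phase 12 before phase 33.

Yes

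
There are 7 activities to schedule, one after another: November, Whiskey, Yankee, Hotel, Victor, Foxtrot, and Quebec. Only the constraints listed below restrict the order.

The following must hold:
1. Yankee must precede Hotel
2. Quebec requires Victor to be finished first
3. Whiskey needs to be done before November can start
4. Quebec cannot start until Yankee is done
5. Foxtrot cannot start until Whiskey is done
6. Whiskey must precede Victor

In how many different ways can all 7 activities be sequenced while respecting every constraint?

222

2 activities have no prerequisites (Whiskey, Yankee), so any of them could come first.
Enumerating by repeatedly choosing an available activity (one whose prerequisites are all placed) gives 222 distinct complete orderings.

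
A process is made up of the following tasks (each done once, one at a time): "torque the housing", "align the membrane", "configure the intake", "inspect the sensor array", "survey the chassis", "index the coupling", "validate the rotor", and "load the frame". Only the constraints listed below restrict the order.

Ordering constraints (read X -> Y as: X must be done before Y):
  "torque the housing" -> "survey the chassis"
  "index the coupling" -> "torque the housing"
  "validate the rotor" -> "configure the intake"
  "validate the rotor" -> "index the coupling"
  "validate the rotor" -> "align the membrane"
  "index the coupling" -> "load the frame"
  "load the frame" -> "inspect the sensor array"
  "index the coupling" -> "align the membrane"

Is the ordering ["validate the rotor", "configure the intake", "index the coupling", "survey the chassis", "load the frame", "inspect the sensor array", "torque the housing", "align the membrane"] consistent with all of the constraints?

Here "torque the housing" comes after "survey the chassis".
Since "torque the housing" is required before "survey the chassis", the ordering is invalid.

No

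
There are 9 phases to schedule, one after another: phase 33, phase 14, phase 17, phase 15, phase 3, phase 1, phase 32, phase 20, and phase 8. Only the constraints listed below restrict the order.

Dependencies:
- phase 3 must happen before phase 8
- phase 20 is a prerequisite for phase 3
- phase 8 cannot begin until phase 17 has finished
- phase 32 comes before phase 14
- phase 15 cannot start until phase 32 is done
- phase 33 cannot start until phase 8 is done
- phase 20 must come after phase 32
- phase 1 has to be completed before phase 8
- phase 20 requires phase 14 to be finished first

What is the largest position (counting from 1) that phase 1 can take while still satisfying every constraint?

Following every chain forward from phase 1, the phases that must come later are phase 33, phase 8 — 2 of them.
With 2 mandatory successors out of 9 phases total, the latest slot for phase 1 is 9−2 = 7, and it's reachable by doing all non-successors before phase 1.

7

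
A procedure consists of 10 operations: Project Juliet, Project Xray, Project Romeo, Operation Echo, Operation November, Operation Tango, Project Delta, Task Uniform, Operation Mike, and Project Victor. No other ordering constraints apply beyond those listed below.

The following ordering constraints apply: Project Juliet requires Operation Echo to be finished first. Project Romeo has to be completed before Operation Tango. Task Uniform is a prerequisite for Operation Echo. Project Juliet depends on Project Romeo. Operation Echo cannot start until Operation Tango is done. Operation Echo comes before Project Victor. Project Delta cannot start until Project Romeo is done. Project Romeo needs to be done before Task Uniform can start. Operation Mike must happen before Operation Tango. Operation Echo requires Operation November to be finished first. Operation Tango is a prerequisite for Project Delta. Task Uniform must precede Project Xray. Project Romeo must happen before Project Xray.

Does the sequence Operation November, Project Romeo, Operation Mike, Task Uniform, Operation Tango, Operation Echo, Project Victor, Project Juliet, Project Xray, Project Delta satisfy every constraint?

Checking each listed constraint against this order: for instance, Project Romeo is in position 2 and Project Delta in position 10, so that constraint holds — and the remaining constraints check out the same way.

Yes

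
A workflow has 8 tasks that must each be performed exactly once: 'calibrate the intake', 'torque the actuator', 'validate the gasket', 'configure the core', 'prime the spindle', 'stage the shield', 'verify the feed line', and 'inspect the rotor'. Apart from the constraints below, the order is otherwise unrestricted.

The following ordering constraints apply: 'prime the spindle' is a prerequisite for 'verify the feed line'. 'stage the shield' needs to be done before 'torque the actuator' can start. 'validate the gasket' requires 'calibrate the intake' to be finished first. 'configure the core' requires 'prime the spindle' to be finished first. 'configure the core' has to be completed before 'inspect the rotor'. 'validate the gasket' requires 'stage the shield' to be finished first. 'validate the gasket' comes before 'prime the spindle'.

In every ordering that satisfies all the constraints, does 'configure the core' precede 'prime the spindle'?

The constraints actually force 'prime the spindle' before 'configure the core' (via 'prime the spindle' → 'configure the core'), not the other way around.
So 'configure the core' never precedes 'prime the spindle'.

No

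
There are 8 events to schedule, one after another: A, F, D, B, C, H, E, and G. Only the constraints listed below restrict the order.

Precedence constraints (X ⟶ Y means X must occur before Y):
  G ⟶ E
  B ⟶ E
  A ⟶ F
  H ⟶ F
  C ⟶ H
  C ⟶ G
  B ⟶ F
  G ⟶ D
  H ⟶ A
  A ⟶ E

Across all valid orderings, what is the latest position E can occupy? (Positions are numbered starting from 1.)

E has no required successors, so nothing stops it from going last (position 8).

8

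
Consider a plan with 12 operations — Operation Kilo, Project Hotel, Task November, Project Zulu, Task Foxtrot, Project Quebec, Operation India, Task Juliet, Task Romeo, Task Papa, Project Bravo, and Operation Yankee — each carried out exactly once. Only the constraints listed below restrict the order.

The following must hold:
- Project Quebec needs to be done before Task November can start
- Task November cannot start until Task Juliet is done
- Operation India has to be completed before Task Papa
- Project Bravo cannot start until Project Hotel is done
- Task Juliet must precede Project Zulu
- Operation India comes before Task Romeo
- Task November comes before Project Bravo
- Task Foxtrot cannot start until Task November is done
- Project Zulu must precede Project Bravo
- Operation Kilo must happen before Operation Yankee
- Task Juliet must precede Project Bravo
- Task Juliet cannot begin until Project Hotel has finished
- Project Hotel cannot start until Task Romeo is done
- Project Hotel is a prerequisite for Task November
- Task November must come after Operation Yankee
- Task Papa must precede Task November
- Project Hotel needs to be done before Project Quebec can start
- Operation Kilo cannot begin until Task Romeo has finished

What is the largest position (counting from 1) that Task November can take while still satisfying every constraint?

Following every chain forward from Task November, the operations that must come later are Task Foxtrot, Project Bravo — 2 of them.
With 2 mandatory successors out of 12 operations total, the latest slot for Task November is 12−2 = 10, and it's reachable by doing all non-successors before Task November.

10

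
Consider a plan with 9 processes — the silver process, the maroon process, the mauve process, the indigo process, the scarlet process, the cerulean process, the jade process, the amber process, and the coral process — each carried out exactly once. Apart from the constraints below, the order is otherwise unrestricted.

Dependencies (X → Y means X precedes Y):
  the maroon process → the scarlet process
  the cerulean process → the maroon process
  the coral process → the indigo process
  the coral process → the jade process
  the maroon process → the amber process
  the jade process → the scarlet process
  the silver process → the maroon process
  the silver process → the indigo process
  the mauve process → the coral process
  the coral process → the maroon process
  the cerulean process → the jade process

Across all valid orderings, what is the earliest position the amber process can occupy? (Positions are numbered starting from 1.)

Every process that must precede the amber process has to come before it. Tracing all chains that end at the amber process, those processes are: the silver process, the maroon process, the mauve process, the cerulean process, the coral process — 5 in total.
So at minimum 5 processes come before the amber process, putting the amber process no earlier than position 6. That position is achievable by scheduling exactly those predecessors first.

6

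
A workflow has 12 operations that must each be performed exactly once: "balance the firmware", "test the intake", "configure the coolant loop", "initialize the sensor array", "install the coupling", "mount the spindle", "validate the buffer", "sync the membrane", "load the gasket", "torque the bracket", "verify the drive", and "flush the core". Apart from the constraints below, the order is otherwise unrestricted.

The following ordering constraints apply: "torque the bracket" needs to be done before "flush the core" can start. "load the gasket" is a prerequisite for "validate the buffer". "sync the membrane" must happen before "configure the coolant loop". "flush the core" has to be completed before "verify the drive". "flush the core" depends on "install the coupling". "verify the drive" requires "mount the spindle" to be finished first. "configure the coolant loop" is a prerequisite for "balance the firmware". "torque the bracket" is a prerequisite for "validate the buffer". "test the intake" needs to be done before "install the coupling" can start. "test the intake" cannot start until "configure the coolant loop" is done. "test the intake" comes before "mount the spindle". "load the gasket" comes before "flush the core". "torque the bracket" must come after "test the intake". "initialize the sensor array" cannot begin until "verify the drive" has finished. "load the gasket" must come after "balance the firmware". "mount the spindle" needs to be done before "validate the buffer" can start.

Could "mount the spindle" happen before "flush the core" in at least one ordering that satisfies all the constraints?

Nothing in the constraints forces "flush the core" before "mount the spindle" — there is no chain from "flush the core" to "mount the spindle".
That means at least one valid schedule has "mount the spindle" before "flush the core".

Yes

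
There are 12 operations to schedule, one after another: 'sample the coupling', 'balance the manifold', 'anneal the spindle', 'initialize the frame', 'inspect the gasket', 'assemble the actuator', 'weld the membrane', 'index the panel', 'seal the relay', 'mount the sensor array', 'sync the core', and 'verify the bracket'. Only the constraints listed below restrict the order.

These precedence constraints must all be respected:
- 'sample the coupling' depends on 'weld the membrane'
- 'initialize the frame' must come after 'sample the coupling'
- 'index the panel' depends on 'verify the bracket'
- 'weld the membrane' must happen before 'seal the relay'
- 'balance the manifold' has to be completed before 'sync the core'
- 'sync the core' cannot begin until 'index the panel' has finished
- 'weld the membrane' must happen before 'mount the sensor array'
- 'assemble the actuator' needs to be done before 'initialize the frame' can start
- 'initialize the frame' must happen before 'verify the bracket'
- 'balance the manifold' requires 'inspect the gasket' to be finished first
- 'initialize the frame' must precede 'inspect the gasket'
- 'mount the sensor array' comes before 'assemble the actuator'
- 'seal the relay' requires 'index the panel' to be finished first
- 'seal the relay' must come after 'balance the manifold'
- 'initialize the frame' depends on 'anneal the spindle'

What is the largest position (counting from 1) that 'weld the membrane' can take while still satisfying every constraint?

Following every chain forward from 'weld the membrane', the operations that must come later are 'sample the coupling', 'balance the manifold', 'initialize the frame', 'inspect the gasket', 'assemble the actuator', 'index the panel', 'seal the relay', 'mount the sensor array', 'sync the core', 'verify the bracket' — 10 of them.
With 10 mandatory successors out of 12 operations total, the latest slot for 'weld the membrane' is 12−10 = 2, and it's reachable by doing all non-successors before 'weld the membrane'.

2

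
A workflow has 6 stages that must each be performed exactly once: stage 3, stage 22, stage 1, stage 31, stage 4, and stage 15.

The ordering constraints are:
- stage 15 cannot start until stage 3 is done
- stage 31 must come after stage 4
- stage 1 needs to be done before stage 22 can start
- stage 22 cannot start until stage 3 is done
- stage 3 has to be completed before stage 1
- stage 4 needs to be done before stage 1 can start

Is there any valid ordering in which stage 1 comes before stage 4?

There is a dependency chain stage 4 → stage 1, so stage 1 always comes after stage 4.
Hence stage 1 can never be scheduled before stage 4.

No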